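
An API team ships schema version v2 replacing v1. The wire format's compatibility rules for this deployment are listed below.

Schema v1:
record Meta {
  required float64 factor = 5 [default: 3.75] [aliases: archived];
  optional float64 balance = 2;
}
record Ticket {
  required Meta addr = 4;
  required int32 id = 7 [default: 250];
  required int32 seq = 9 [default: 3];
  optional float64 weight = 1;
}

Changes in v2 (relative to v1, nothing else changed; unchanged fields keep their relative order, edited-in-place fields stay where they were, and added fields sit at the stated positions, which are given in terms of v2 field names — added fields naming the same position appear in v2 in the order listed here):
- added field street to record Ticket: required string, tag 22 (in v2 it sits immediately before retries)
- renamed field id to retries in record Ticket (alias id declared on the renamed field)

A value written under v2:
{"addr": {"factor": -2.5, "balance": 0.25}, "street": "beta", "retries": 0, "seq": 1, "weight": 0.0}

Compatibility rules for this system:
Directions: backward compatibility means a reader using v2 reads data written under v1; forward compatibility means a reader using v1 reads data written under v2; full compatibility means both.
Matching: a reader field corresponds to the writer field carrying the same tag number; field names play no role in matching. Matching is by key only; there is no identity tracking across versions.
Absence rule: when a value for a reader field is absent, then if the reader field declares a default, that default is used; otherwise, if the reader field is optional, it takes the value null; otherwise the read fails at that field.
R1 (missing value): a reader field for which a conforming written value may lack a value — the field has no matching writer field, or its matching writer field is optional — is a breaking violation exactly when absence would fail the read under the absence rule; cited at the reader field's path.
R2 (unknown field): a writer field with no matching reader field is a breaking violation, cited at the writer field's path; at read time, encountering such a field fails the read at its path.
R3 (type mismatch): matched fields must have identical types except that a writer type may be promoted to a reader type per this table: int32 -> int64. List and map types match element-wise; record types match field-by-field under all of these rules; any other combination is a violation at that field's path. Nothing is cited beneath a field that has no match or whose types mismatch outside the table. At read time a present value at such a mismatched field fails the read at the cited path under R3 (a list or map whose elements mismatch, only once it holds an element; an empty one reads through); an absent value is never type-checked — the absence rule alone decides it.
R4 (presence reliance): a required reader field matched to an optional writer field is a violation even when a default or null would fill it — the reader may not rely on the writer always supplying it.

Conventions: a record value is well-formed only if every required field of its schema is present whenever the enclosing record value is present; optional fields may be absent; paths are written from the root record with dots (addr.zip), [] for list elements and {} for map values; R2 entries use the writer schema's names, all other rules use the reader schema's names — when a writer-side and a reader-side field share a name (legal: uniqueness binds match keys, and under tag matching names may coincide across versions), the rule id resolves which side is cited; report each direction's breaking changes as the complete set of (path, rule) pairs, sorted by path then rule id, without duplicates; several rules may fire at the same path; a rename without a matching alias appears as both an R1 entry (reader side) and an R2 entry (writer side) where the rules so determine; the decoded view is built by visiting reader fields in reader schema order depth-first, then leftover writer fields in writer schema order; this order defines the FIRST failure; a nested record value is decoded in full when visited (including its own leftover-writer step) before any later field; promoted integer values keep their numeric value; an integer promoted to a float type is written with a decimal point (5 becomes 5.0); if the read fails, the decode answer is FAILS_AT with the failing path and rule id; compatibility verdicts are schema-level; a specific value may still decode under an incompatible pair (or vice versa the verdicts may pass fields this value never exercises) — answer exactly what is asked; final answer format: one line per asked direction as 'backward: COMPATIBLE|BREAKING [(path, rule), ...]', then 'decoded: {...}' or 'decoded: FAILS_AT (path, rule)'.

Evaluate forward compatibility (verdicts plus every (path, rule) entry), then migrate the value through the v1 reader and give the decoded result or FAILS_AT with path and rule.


forward: BREAKING [(street, R2)]; decoded: FAILS_AT (street, R2)

in Ticket below, arrows point writer -> reader
forward pass over Ticket, reader schema v1, writer schema v2:
  addr: Meta -> Meta, writer required; from addr
  id: int32 -> int32, writer required; from retries
  seq: int32 -> int32, writer required; from seq
  weight: float64 -> float64, writer optional; from weight
  street (writer side), unknown to reader
  addr.factor: float64 -> float64, writer required; from addr.factor
  addr.balance: float64 -> float64, writer optional; from addr.balance
  rule R2 violated at street
  => forward verdict for Ticket: BREAKING, 1 violation(s)
decode walk for Ticket under reader schema v1:
  addr.factor := -2.5
  addr.balance := 0.25
  id := 0 (from writer retries)
  seq := 1
  weight := 0.0
  read fails at street under R2 (unknown field)
  => FAILS_AT (street, R2)
the other Ticket changes do not affect what is asked:
  renamed field id to retries in record Ticket (alias id declared on the renamed field) -> triggers nothing under Ticket's printed rules — same verdict


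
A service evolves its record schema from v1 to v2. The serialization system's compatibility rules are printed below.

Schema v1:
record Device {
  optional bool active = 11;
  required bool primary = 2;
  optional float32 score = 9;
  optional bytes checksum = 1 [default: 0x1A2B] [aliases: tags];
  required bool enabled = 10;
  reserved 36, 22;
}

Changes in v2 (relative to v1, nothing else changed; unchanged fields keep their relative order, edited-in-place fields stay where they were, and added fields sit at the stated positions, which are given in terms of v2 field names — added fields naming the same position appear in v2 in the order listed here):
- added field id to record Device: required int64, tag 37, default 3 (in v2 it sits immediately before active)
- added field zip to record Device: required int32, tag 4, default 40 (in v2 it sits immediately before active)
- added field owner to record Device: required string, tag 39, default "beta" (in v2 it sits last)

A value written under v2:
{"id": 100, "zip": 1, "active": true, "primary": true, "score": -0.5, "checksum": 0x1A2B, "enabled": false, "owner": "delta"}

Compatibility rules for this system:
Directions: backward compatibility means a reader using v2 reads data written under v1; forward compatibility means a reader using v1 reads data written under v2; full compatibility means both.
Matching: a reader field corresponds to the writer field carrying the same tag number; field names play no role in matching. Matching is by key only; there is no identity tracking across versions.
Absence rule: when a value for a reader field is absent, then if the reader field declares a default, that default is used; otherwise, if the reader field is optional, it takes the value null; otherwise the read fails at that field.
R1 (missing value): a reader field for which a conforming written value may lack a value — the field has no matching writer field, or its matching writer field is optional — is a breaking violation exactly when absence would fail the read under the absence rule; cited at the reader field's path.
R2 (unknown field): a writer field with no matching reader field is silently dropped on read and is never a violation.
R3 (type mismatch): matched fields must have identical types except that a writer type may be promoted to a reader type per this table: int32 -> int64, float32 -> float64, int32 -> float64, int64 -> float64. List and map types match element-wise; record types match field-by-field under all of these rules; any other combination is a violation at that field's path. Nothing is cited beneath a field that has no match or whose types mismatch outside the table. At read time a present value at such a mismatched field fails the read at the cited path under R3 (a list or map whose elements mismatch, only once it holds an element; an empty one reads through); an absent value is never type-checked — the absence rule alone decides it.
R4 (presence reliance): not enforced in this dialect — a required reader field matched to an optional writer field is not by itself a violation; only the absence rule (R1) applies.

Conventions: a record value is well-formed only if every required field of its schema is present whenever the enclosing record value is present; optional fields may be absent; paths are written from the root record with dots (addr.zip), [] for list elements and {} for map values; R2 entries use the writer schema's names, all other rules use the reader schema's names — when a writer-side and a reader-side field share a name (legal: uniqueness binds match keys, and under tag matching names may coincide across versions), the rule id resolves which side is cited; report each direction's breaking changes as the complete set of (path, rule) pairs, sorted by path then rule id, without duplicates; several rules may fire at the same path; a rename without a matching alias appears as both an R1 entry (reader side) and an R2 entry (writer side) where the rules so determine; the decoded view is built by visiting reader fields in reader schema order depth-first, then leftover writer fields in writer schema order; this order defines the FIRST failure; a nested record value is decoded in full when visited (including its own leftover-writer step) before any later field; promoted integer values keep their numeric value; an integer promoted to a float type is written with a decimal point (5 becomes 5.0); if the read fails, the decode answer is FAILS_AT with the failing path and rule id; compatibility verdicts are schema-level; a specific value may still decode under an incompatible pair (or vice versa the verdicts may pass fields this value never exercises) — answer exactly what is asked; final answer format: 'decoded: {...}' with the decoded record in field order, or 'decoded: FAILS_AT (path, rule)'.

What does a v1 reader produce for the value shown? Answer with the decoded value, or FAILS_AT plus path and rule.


the writer's type comes first in each Device pair
migrating the Device value to v1:
  active := true
  primary := true
  score := -0.5
  checksum := 0x1A2B
  enabled := false
  writer id: unmatched, discarded
  writer zip: unmatched, discarded
  writer owner: unmatched, discarded
  => decoded: {"active": true, "primary": true, "score": -0.5, "checksum": 0x1A2B, "enabled": false}
checking off the Device differences that do not matter here:
  added field owner to record Device: required string, tag 39, default "beta" (in v2 it sits last) -> triggers nothing under the printed rules; the Device answer is the same either way
  added field id to record Device: required int64, tag 37, default 3 (in v2 it sits immediately before active) -> triggers nothing under the printed rules; the Device answer is the same either way
  added field zip to record Device: required int32, tag 4, default 40 (in v2 it sits immediately before active) -> triggers nothing under the printed rules; the Device answer is the same either way

decoded: {"active": true, "primary": true, "score": -0.5, "checksum": 0x1A2B, "enabled": false}


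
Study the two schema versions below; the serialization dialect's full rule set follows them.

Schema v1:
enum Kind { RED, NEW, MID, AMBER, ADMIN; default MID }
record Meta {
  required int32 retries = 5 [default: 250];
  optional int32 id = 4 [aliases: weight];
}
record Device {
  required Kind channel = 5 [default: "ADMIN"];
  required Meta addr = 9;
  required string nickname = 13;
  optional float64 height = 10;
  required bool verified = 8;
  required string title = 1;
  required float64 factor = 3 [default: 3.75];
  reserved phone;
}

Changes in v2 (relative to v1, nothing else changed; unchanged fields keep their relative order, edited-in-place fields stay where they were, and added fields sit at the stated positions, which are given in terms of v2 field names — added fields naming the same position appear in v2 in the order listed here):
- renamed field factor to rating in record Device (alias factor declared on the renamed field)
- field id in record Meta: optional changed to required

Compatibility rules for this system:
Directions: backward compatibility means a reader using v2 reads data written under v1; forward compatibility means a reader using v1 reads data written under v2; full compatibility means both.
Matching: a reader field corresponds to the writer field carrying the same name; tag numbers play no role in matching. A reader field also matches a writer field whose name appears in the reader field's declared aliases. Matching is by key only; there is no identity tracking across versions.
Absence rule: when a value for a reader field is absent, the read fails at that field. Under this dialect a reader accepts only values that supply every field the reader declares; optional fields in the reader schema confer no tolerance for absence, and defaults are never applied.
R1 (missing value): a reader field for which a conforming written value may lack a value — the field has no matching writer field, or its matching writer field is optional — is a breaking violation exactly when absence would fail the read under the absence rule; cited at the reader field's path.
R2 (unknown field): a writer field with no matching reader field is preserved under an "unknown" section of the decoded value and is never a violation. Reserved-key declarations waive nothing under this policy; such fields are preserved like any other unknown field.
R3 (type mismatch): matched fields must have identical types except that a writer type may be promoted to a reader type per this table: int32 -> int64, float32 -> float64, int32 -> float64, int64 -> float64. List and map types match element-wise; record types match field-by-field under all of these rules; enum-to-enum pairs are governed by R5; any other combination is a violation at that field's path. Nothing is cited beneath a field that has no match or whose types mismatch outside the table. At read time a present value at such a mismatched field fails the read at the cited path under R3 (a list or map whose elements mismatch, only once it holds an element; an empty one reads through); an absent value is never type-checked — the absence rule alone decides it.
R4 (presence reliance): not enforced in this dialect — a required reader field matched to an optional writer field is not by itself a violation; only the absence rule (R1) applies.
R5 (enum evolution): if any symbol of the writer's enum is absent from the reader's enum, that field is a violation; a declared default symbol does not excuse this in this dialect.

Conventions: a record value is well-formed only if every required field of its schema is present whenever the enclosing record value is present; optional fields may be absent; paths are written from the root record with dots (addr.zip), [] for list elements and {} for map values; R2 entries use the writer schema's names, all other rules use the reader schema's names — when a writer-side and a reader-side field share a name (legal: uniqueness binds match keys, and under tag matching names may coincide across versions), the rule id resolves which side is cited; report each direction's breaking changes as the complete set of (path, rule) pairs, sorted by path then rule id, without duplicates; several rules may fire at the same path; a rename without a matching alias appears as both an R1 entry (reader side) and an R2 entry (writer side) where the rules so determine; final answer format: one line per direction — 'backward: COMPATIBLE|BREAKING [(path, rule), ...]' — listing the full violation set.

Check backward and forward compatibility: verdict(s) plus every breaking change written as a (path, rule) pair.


the writer's type comes first in each Device pair
backward for Device (reader v2, writer v1):
  Kind -> Kind, writer required: channel aligns to channel
  Meta -> Meta, writer required: addr aligns to addr
  string -> string, writer required: nickname aligns to nickname
  float64 -> float64, writer optional: height aligns to height
  bool -> bool, writer required: verified aligns to verified
  string -> string, writer required: title aligns to title
  float64 -> float64, writer required: rating aligns to factor
  int32 -> int32, writer required: addr.retries aligns to addr.retries
  int32 -> int32, writer optional: addr.id aligns to addr.id
  violation R1 at addr.id
  violation R1 at height
  => 2 violation(s): backward is BREAKING for Device
forward for Device (reader v1, writer v2):
  Kind -> Kind, writer required: channel aligns to channel
  Meta -> Meta, writer required: addr aligns to addr
  string -> string, writer required: nickname aligns to nickname
  float64 -> float64, writer optional: height aligns to height
  bool -> bool, writer required: verified aligns to verified
  string -> string, writer required: title aligns to title
  factor: no writer-side match
  writer rating: unknown to reader
  int32 -> int32, writer required: addr.retries aligns to addr.retries
  int32 -> int32, writer required: addr.id aligns to addr.id
  violation R1 at factor
  violation R1 at height
  => 2 violation(s): forward is BREAKING for Device

backward: BREAKING [(addr.id, R1), (height, R1)]; forward: BREAKING [(factor, R1), (height, R1)]


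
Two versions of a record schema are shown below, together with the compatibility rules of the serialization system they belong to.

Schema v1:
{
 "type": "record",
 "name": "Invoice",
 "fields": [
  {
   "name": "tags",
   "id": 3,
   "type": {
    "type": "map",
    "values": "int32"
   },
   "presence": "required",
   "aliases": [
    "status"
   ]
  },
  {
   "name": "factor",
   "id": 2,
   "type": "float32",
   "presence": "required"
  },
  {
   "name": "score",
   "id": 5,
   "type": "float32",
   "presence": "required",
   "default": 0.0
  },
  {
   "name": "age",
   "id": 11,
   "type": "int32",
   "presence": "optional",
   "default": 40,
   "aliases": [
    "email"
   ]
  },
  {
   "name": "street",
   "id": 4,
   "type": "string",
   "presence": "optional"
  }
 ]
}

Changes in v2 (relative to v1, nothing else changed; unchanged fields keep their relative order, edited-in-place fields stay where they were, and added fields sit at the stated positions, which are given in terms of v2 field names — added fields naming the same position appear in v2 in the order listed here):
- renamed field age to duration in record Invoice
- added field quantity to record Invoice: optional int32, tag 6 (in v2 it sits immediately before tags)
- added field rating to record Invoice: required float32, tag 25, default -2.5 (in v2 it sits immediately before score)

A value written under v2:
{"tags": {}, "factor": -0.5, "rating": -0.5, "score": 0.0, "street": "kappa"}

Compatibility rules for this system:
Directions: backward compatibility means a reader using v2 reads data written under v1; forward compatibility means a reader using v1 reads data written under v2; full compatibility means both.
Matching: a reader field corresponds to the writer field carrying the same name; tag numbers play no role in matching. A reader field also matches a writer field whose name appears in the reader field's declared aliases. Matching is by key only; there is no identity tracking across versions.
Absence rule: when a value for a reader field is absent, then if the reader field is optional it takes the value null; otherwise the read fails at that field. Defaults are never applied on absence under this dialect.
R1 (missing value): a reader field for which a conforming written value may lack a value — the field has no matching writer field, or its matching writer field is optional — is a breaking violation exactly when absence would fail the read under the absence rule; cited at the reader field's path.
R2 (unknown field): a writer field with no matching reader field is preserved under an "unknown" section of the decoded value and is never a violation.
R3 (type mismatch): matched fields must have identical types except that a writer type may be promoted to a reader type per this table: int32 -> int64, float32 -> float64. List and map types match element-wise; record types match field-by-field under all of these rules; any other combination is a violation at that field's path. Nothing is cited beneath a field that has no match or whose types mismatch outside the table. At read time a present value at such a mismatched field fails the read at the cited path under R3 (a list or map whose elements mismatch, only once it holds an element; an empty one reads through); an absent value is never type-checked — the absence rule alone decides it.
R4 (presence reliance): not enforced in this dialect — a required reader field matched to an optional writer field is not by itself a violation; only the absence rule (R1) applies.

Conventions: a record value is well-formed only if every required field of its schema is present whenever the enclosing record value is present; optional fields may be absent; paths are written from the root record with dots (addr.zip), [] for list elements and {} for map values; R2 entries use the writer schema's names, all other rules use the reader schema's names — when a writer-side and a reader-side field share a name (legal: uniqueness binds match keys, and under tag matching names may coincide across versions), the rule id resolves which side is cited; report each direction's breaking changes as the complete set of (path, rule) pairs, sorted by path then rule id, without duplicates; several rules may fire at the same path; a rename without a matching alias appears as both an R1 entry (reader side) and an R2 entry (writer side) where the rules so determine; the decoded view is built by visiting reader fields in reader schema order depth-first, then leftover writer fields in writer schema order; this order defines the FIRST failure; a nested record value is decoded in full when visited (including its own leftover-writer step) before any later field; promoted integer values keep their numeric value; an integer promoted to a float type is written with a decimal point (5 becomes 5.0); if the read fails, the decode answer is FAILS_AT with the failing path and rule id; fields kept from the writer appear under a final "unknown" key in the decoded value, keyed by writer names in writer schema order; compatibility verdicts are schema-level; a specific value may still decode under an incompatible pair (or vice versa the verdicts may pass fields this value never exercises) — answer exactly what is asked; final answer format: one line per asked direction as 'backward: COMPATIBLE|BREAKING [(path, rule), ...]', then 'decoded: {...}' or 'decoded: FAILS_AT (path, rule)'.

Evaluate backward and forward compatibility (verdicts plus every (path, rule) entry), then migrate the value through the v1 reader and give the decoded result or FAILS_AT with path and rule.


each type pair in Invoice: writer, then reader
checking backward for Invoice: reader v2 against writer v1:
  quantity: no writer match
  map<string, int32> -> map<string, int32>, writer required: tags aligns to tags
  float32 -> float32, writer required: factor aligns to factor
  rating: no writer match
  float32 -> float32, writer required: score aligns to score
  duration: no writer match
  string -> string, writer optional: street aligns to street
  writer field age has no reader counterpart
  breaking: (rating, R1)
  => backward verdict for Invoice: BREAKING, 1 violation(s)
checking forward for Invoice: reader v1 against writer v2:
  map<string, int32> -> map<string, int32>, writer required: tags aligns to tags
  float32 -> float32, writer required: factor aligns to factor
  float32 -> float32, writer required: score aligns to score
  age: no writer match
  string -> string, writer optional: street aligns to street
  writer field quantity has no reader counterpart
  writer field rating has no reader counterpart
  writer field duration has no reader counterpart
  => no violations; forward on Invoice: COMPATIBLE
migrating the Invoice value to v1:
  tags := {}
  factor := -0.5
  score := 0.0
  age := null (missing; optional => null)
  street := "kappa"
  writer rating: kept under "unknown"
  => decoded: {"tags": {}, "factor": -0.5, "score": 0.0, "age": null, "street": "kappa", "unknown": {"rating": -0.5}}

backward: BREAKING [(rating, R1)]; forward: COMPATIBLE []; decoded: {"tags": {}, "factor": -0.5, "score": 0.0, "age": null, "street": "kappa", "unknown": {"rating": -0.5}}


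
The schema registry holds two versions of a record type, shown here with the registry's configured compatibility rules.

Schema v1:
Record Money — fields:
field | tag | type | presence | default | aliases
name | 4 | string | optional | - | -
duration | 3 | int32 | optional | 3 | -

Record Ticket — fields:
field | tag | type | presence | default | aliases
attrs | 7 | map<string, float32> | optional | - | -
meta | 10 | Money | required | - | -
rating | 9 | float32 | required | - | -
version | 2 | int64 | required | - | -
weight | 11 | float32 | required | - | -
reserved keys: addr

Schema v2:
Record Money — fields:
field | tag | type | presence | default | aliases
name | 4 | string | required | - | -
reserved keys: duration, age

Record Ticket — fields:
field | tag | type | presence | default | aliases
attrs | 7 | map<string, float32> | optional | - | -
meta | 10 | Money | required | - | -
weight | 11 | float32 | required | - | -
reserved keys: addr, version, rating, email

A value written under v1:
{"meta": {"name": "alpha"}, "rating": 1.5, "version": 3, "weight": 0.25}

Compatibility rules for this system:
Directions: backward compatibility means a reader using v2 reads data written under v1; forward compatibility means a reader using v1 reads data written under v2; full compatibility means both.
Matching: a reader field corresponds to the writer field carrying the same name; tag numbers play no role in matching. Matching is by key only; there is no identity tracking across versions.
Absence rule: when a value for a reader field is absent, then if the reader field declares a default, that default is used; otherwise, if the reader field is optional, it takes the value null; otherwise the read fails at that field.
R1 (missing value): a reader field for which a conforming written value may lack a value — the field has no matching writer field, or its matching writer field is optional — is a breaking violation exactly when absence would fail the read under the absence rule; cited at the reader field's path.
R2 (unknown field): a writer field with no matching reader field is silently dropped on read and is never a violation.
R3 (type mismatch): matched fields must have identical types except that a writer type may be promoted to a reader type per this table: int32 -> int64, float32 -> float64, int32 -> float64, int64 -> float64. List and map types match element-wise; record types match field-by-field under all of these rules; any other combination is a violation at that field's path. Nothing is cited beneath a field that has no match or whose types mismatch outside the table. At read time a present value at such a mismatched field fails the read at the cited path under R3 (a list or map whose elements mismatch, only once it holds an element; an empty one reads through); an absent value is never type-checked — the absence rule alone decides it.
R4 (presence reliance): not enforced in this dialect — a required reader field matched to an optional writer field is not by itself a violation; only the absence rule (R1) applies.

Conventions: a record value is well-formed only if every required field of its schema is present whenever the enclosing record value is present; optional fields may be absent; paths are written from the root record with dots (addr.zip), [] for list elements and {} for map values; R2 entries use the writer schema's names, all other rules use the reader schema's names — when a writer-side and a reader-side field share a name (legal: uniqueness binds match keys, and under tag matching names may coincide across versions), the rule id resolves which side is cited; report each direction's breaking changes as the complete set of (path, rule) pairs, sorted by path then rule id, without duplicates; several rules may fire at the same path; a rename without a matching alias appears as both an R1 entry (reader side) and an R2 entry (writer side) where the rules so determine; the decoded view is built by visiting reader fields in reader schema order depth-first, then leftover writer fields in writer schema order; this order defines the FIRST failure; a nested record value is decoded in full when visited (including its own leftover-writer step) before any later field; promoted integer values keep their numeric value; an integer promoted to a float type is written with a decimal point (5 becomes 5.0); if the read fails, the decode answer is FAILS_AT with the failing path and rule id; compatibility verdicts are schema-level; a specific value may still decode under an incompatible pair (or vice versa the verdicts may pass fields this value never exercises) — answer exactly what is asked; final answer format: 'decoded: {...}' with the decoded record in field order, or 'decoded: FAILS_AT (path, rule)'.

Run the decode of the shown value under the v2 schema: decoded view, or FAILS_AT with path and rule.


arrows below run writer -> reader for Ticket
decode (reader v2):
  attrs := null (not supplied -> null)
  meta.name := "alpha"
  weight := 0.25
  writer rating: unmatched, discarded
  writer version: unmatched, discarded
  => decoded: {"attrs": null, "meta": {"name": "alpha"}, "weight": 0.25}
ruling out the remaining Ticket differences:
  field name in record Money: optional changed to required -> changes Ticket's schema-level verdicts only — the decode of this value is the same

decoded: {"attrs": null, "meta": {"name": "alpha"}, "weight": 0.25}


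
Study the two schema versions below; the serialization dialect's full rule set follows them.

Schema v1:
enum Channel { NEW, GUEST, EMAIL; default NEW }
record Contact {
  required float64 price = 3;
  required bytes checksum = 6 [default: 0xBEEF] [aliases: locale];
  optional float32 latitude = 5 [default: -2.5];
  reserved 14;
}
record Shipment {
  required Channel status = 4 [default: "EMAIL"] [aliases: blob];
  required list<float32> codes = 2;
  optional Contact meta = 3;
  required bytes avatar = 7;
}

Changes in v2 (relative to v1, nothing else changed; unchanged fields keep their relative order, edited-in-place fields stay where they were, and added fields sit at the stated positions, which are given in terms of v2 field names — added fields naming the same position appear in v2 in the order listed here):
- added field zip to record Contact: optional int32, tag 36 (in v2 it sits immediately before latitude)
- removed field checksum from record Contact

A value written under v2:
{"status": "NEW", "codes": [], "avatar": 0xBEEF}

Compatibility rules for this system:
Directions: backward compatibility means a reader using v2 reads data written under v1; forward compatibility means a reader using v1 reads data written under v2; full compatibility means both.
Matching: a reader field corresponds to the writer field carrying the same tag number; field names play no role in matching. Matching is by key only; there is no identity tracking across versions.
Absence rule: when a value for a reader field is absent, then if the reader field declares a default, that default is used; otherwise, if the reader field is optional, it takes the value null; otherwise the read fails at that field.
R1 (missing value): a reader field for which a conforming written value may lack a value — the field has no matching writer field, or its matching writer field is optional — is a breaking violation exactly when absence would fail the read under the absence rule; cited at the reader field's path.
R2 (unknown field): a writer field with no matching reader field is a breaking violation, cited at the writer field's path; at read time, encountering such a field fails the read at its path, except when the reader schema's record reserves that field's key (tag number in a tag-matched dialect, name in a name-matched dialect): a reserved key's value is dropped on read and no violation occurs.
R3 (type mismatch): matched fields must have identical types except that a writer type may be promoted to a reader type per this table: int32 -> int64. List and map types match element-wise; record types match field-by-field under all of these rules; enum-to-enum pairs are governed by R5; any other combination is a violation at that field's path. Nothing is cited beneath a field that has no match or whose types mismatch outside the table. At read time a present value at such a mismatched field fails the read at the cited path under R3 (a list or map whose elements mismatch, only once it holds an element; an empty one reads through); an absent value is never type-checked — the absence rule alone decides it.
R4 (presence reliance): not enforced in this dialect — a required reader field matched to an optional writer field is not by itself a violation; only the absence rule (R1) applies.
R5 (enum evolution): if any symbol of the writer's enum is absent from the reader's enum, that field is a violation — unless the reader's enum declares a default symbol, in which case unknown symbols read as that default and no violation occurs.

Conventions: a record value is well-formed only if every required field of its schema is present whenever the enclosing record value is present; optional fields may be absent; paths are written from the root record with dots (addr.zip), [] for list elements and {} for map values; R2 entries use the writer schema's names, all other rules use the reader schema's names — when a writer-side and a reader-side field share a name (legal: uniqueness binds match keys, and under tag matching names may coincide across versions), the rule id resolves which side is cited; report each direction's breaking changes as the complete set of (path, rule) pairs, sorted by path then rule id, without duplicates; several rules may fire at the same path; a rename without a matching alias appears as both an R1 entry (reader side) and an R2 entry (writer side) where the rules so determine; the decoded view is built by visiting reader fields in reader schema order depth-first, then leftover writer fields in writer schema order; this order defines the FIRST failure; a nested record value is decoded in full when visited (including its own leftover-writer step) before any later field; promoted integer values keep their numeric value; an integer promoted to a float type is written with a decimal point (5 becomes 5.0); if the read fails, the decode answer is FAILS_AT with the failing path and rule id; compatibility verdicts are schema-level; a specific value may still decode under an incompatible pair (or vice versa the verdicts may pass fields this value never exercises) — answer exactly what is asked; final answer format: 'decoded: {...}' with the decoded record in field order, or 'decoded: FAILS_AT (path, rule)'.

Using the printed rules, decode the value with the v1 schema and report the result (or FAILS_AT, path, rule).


decoded: {"status": "NEW", "codes": [], "meta": null, "avatar": 0xBEEF}

the writer's type comes first in each Shipment pair
migrating the Shipment value to v1:
  status := "NEW"
  codes := []
  meta := null (not supplied -> null)
  avatar := 0xBEEF
  => decoded: {"status": "NEW", "codes": [], "meta": null, "avatar": 0xBEEF}
ruling out the remaining Shipment differences:
  added field zip to record Contact: optional int32, tag 36 (in v2 it sits immediately before latitude) -> schema-level compatibility only; this Shipment value's decode is unchanged
  removed field checksum from record Contact -> schema-level compatibility only; this Shipment value's decode is unchanged


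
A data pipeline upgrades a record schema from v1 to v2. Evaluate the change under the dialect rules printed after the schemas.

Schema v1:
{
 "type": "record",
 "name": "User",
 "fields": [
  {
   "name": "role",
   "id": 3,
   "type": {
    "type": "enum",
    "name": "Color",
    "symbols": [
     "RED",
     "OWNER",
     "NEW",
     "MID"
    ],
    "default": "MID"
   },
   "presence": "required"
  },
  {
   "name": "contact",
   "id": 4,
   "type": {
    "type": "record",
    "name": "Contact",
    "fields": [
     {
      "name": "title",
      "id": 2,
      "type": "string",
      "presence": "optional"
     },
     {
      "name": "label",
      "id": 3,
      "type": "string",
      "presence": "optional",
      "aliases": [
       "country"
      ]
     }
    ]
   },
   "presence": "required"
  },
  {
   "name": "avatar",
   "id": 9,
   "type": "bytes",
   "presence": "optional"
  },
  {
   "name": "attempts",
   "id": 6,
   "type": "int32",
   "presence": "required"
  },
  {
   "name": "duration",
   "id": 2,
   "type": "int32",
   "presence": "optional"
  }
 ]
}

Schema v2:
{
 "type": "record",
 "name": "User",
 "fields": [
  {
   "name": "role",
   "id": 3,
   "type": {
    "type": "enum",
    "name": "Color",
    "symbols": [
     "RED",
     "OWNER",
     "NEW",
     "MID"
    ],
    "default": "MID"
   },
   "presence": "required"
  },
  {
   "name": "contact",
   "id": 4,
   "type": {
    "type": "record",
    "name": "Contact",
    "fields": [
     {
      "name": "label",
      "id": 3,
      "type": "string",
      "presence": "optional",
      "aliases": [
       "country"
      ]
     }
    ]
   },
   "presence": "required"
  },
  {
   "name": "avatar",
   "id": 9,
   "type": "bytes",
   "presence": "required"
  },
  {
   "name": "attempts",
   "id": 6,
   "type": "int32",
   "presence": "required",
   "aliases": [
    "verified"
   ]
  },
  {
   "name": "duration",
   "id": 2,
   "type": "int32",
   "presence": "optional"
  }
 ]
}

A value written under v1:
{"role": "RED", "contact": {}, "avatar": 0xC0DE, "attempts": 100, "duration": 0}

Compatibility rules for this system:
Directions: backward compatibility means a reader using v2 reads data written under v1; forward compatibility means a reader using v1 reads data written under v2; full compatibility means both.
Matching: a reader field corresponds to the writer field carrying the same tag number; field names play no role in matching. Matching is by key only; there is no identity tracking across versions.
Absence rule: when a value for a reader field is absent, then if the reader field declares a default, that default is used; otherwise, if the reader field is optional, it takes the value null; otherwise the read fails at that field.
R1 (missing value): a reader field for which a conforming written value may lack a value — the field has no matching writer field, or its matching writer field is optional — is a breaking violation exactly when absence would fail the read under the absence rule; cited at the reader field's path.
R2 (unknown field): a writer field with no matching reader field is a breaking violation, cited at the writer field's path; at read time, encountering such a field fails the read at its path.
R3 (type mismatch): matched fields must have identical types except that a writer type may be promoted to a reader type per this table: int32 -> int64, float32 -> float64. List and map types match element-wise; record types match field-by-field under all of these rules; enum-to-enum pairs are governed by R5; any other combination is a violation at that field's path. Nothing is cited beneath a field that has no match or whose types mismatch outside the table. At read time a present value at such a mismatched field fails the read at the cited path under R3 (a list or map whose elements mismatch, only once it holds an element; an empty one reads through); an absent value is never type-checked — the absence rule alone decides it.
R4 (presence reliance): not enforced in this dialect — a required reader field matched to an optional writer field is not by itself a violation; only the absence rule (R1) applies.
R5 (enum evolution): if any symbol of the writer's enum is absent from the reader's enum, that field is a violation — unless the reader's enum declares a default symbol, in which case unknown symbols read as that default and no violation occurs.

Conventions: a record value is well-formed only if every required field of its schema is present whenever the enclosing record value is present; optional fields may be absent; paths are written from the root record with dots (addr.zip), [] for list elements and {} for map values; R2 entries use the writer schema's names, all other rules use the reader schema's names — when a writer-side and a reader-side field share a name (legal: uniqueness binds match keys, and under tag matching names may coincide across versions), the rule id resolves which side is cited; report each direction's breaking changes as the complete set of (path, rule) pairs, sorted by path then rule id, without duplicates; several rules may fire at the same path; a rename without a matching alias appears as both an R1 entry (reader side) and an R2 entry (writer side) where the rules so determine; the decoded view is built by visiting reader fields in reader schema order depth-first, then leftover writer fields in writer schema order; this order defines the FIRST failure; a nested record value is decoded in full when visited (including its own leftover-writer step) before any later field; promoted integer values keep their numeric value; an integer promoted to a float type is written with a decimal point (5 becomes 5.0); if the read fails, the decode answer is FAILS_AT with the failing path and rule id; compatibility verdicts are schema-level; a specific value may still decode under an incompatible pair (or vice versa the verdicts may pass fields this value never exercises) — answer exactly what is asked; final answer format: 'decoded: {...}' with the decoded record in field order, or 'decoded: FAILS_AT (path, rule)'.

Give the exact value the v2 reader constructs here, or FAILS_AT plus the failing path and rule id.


decoded: {"role": "RED", "contact": {"label": null}, "avatar": 0xC0DE, "attempts": 100, "duration": 0}

in User below, arrows point writer -> reader
decoding the User value with the v2 reader:
  role := "RED"
  contact.label := null (absent, optional -> null)
  avatar := 0xC0DE
  attempts := 100
  duration := 0
  => decoded: {"role": "RED", "contact": {"label": null}, "avatar": 0xC0DE, "attempts": 100, "duration": 0}
remaining User differences; none change what is asked:
  field avatar in record User: optional changed to required -> changes User's schema-level verdicts only — the decode of this value is the same
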